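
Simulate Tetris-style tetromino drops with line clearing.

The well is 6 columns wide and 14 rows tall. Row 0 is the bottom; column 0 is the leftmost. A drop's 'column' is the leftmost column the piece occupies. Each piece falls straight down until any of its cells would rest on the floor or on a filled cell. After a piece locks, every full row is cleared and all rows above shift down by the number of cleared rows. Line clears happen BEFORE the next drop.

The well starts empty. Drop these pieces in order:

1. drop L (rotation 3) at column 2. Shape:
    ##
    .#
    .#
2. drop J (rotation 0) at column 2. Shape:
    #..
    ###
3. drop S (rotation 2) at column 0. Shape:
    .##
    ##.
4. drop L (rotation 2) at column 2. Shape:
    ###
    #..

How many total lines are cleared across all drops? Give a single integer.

Answer: 0

Derivation:
Drop 1: L rot3 at col 2 lands with bottom-row=0; cleared 0 line(s) (total 0); column heights now [0 0 3 3 0 0], max=3
Drop 2: J rot0 at col 2 lands with bottom-row=3; cleared 0 line(s) (total 0); column heights now [0 0 5 4 4 0], max=5
Drop 3: S rot2 at col 0 lands with bottom-row=4; cleared 0 line(s) (total 0); column heights now [5 6 6 4 4 0], max=6
Drop 4: L rot2 at col 2 lands with bottom-row=6; cleared 0 line(s) (total 0); column heights now [5 6 8 8 8 0], max=8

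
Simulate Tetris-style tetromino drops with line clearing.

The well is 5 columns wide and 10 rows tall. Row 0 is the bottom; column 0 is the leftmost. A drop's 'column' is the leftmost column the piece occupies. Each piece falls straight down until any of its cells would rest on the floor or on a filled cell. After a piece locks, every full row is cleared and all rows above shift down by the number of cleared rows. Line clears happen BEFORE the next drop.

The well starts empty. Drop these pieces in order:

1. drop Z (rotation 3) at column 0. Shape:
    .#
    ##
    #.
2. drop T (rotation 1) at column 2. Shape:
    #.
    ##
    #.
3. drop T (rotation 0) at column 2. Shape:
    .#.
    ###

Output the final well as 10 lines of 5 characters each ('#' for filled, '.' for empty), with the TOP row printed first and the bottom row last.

Drop 1: Z rot3 at col 0 lands with bottom-row=0; cleared 0 line(s) (total 0); column heights now [2 3 0 0 0], max=3
Drop 2: T rot1 at col 2 lands with bottom-row=0; cleared 0 line(s) (total 0); column heights now [2 3 3 2 0], max=3
Drop 3: T rot0 at col 2 lands with bottom-row=3; cleared 0 line(s) (total 0); column heights now [2 3 4 5 4], max=5

Answer: .....
.....
.....
.....
.....
...#.
..###
.##..
####.
#.#..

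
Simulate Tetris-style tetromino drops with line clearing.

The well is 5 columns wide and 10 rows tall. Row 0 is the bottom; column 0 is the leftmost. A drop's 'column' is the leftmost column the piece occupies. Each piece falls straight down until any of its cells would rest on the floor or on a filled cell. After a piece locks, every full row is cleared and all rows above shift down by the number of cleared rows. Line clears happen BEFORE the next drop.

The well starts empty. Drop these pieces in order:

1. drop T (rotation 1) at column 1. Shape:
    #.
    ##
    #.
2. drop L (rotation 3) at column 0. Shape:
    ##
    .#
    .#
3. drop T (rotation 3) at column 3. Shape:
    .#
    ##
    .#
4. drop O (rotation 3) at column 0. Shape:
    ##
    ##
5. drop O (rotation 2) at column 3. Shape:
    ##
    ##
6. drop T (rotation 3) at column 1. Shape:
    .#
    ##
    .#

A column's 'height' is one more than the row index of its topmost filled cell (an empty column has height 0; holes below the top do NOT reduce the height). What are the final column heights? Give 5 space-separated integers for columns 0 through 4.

Drop 1: T rot1 at col 1 lands with bottom-row=0; cleared 0 line(s) (total 0); column heights now [0 3 2 0 0], max=3
Drop 2: L rot3 at col 0 lands with bottom-row=3; cleared 0 line(s) (total 0); column heights now [6 6 2 0 0], max=6
Drop 3: T rot3 at col 3 lands with bottom-row=0; cleared 0 line(s) (total 0); column heights now [6 6 2 2 3], max=6
Drop 4: O rot3 at col 0 lands with bottom-row=6; cleared 0 line(s) (total 0); column heights now [8 8 2 2 3], max=8
Drop 5: O rot2 at col 3 lands with bottom-row=3; cleared 0 line(s) (total 0); column heights now [8 8 2 5 5], max=8
Drop 6: T rot3 at col 1 lands with bottom-row=7; cleared 0 line(s) (total 0); column heights now [8 9 10 5 5], max=10

Answer: 8 9 10 5 5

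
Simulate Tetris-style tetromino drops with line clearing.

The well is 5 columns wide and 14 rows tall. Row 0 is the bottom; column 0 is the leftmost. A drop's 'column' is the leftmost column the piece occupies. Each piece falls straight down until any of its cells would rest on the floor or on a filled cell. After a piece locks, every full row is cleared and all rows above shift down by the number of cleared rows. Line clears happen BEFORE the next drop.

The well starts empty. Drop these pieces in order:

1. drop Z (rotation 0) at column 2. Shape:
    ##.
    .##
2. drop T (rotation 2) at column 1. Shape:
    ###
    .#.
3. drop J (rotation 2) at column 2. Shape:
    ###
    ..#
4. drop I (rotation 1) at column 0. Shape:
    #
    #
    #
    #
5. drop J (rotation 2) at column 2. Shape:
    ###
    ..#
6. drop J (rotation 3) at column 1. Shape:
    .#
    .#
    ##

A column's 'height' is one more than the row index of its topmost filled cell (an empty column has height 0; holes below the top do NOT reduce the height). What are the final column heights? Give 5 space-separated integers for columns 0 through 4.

Drop 1: Z rot0 at col 2 lands with bottom-row=0; cleared 0 line(s) (total 0); column heights now [0 0 2 2 1], max=2
Drop 2: T rot2 at col 1 lands with bottom-row=2; cleared 0 line(s) (total 0); column heights now [0 4 4 4 1], max=4
Drop 3: J rot2 at col 2 lands with bottom-row=3; cleared 0 line(s) (total 0); column heights now [0 4 5 5 5], max=5
Drop 4: I rot1 at col 0 lands with bottom-row=0; cleared 1 line(s) (total 1); column heights now [3 0 4 4 4], max=4
Drop 5: J rot2 at col 2 lands with bottom-row=4; cleared 0 line(s) (total 1); column heights now [3 0 6 6 6], max=6
Drop 6: J rot3 at col 1 lands with bottom-row=6; cleared 0 line(s) (total 1); column heights now [3 7 9 6 6], max=9

Answer: 3 7 9 6 6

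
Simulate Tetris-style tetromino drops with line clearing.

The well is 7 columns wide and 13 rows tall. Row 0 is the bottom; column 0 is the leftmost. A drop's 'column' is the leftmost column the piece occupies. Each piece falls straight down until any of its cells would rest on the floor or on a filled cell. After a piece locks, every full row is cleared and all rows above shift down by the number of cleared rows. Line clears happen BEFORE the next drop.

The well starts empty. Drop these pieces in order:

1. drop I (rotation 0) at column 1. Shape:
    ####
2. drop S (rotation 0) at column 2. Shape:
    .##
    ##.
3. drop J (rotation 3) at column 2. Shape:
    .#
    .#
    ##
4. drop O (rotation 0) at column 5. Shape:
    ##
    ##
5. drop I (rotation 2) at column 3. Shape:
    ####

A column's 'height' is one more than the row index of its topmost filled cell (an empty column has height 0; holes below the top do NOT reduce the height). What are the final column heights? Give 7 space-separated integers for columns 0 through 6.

Drop 1: I rot0 at col 1 lands with bottom-row=0; cleared 0 line(s) (total 0); column heights now [0 1 1 1 1 0 0], max=1
Drop 2: S rot0 at col 2 lands with bottom-row=1; cleared 0 line(s) (total 0); column heights now [0 1 2 3 3 0 0], max=3
Drop 3: J rot3 at col 2 lands with bottom-row=3; cleared 0 line(s) (total 0); column heights now [0 1 4 6 3 0 0], max=6
Drop 4: O rot0 at col 5 lands with bottom-row=0; cleared 0 line(s) (total 0); column heights now [0 1 4 6 3 2 2], max=6
Drop 5: I rot2 at col 3 lands with bottom-row=6; cleared 0 line(s) (total 0); column heights now [0 1 4 7 7 7 7], max=7

Answer: 0 1 4 7 7 7 7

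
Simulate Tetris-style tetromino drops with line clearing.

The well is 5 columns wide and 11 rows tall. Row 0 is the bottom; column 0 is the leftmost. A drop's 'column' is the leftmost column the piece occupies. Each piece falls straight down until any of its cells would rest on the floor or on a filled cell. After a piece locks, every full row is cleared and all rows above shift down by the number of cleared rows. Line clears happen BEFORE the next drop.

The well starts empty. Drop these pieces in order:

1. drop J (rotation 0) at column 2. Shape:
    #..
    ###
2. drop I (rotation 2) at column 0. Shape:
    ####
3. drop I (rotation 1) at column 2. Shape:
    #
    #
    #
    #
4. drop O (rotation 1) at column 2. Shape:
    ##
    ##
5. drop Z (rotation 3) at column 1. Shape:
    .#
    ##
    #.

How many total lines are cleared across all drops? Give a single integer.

Drop 1: J rot0 at col 2 lands with bottom-row=0; cleared 0 line(s) (total 0); column heights now [0 0 2 1 1], max=2
Drop 2: I rot2 at col 0 lands with bottom-row=2; cleared 0 line(s) (total 0); column heights now [3 3 3 3 1], max=3
Drop 3: I rot1 at col 2 lands with bottom-row=3; cleared 0 line(s) (total 0); column heights now [3 3 7 3 1], max=7
Drop 4: O rot1 at col 2 lands with bottom-row=7; cleared 0 line(s) (total 0); column heights now [3 3 9 9 1], max=9
Drop 5: Z rot3 at col 1 lands with bottom-row=8; cleared 0 line(s) (total 0); column heights now [3 10 11 9 1], max=11

Answer: 0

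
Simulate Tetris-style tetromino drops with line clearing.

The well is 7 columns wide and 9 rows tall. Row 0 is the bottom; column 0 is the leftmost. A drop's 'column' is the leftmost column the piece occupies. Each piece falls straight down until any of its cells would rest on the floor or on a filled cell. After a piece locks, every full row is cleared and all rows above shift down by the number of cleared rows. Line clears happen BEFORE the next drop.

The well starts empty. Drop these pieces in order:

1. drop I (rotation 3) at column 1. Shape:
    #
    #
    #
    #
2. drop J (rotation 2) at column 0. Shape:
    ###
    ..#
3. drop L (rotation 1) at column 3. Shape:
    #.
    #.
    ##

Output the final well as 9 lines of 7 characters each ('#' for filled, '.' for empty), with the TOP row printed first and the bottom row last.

Drop 1: I rot3 at col 1 lands with bottom-row=0; cleared 0 line(s) (total 0); column heights now [0 4 0 0 0 0 0], max=4
Drop 2: J rot2 at col 0 lands with bottom-row=3; cleared 0 line(s) (total 0); column heights now [5 5 5 0 0 0 0], max=5
Drop 3: L rot1 at col 3 lands with bottom-row=0; cleared 0 line(s) (total 0); column heights now [5 5 5 3 1 0 0], max=5

Answer: .......
.......
.......
.......
###....
.##....
.#.#...
.#.#...
.#.##..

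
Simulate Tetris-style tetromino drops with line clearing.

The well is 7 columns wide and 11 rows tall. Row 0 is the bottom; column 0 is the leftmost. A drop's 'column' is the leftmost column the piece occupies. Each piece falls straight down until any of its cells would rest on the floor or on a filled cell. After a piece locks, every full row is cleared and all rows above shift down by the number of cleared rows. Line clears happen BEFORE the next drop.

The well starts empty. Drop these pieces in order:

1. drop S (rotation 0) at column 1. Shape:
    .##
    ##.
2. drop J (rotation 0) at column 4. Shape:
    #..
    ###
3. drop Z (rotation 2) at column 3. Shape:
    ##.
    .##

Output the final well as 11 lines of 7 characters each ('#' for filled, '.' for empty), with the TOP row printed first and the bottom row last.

Answer: .......
.......
.......
.......
.......
.......
.......
...##..
....##.
..###..
.##.###

Derivation:
Drop 1: S rot0 at col 1 lands with bottom-row=0; cleared 0 line(s) (total 0); column heights now [0 1 2 2 0 0 0], max=2
Drop 2: J rot0 at col 4 lands with bottom-row=0; cleared 0 line(s) (total 0); column heights now [0 1 2 2 2 1 1], max=2
Drop 3: Z rot2 at col 3 lands with bottom-row=2; cleared 0 line(s) (total 0); column heights now [0 1 2 4 4 3 1], max=4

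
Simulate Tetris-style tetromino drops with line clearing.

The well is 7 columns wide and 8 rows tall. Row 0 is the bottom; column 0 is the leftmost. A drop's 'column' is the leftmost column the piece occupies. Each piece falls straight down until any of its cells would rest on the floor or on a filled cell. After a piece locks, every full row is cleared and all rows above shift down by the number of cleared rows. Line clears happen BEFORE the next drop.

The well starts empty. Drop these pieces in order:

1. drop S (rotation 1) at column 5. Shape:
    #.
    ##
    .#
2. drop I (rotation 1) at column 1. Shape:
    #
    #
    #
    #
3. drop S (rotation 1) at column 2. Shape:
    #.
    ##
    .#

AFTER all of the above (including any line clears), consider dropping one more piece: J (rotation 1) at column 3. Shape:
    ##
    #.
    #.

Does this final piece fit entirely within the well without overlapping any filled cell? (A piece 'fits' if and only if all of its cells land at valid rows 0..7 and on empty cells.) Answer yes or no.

Drop 1: S rot1 at col 5 lands with bottom-row=0; cleared 0 line(s) (total 0); column heights now [0 0 0 0 0 3 2], max=3
Drop 2: I rot1 at col 1 lands with bottom-row=0; cleared 0 line(s) (total 0); column heights now [0 4 0 0 0 3 2], max=4
Drop 3: S rot1 at col 2 lands with bottom-row=0; cleared 0 line(s) (total 0); column heights now [0 4 3 2 0 3 2], max=4
Test piece J rot1 at col 3 (width 2): heights before test = [0 4 3 2 0 3 2]; fits = True

Answer: yes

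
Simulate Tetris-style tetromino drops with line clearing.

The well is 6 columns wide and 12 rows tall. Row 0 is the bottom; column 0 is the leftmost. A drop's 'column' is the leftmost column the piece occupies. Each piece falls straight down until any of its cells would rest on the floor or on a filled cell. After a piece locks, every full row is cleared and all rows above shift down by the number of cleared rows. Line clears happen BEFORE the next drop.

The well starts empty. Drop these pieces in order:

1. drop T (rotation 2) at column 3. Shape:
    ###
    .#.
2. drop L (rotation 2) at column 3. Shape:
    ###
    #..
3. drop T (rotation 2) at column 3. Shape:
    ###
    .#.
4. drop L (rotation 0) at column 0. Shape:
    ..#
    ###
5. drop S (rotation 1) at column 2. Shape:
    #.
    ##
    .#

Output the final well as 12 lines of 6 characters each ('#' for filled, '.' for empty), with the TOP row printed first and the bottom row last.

Answer: ......
......
......
..#...
..##..
...#..
...###
....#.
...###
...#..
..####
###.#.

Derivation:
Drop 1: T rot2 at col 3 lands with bottom-row=0; cleared 0 line(s) (total 0); column heights now [0 0 0 2 2 2], max=2
Drop 2: L rot2 at col 3 lands with bottom-row=2; cleared 0 line(s) (total 0); column heights now [0 0 0 4 4 4], max=4
Drop 3: T rot2 at col 3 lands with bottom-row=4; cleared 0 line(s) (total 0); column heights now [0 0 0 6 6 6], max=6
Drop 4: L rot0 at col 0 lands with bottom-row=0; cleared 0 line(s) (total 0); column heights now [1 1 2 6 6 6], max=6
Drop 5: S rot1 at col 2 lands with bottom-row=6; cleared 0 line(s) (total 0); column heights now [1 1 9 8 6 6], max=9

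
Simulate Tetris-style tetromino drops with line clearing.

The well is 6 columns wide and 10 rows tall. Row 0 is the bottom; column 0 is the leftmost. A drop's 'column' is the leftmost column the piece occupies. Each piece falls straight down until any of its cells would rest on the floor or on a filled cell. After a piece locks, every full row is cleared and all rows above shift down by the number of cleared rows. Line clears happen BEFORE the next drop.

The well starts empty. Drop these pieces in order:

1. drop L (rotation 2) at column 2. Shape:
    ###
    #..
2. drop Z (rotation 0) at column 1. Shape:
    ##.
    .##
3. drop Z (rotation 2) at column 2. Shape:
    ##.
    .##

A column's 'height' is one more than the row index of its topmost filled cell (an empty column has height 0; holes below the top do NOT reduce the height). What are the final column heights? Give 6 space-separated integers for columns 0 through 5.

Answer: 0 4 5 5 4 0

Derivation:
Drop 1: L rot2 at col 2 lands with bottom-row=0; cleared 0 line(s) (total 0); column heights now [0 0 2 2 2 0], max=2
Drop 2: Z rot0 at col 1 lands with bottom-row=2; cleared 0 line(s) (total 0); column heights now [0 4 4 3 2 0], max=4
Drop 3: Z rot2 at col 2 lands with bottom-row=3; cleared 0 line(s) (total 0); column heights now [0 4 5 5 4 0], max=5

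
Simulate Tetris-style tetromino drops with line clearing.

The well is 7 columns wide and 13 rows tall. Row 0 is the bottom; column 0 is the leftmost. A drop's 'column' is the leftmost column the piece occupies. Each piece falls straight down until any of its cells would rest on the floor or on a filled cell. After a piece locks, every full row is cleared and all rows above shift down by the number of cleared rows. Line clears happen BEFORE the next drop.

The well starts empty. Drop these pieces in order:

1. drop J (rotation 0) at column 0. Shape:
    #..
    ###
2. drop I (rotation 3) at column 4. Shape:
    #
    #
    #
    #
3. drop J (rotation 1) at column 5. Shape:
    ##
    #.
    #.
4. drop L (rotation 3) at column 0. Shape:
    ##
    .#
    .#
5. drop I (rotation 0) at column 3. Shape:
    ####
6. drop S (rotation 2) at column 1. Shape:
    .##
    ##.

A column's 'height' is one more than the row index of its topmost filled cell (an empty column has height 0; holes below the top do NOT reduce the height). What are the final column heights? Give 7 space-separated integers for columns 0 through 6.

Answer: 4 5 6 6 5 5 5

Derivation:
Drop 1: J rot0 at col 0 lands with bottom-row=0; cleared 0 line(s) (total 0); column heights now [2 1 1 0 0 0 0], max=2
Drop 2: I rot3 at col 4 lands with bottom-row=0; cleared 0 line(s) (total 0); column heights now [2 1 1 0 4 0 0], max=4
Drop 3: J rot1 at col 5 lands with bottom-row=0; cleared 0 line(s) (total 0); column heights now [2 1 1 0 4 3 3], max=4
Drop 4: L rot3 at col 0 lands with bottom-row=1; cleared 0 line(s) (total 0); column heights now [4 4 1 0 4 3 3], max=4
Drop 5: I rot0 at col 3 lands with bottom-row=4; cleared 0 line(s) (total 0); column heights now [4 4 1 5 5 5 5], max=5
Drop 6: S rot2 at col 1 lands with bottom-row=4; cleared 0 line(s) (total 0); column heights now [4 5 6 6 5 5 5], max=6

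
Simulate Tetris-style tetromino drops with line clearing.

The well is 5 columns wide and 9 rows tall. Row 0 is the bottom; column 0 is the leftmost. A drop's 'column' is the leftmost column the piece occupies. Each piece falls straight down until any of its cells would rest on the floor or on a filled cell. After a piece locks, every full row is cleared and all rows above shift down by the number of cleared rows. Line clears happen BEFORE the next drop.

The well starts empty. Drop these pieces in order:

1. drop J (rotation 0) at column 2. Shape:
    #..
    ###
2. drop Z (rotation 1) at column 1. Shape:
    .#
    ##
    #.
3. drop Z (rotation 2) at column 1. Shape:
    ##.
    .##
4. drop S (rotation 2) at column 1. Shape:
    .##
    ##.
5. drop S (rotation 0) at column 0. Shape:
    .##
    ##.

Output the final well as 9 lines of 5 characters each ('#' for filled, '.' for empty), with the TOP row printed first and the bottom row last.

Answer: .##..
####.
.##..
.##..
..##.
..#..
.##..
.##..
..###

Derivation:
Drop 1: J rot0 at col 2 lands with bottom-row=0; cleared 0 line(s) (total 0); column heights now [0 0 2 1 1], max=2
Drop 2: Z rot1 at col 1 lands with bottom-row=1; cleared 0 line(s) (total 0); column heights now [0 3 4 1 1], max=4
Drop 3: Z rot2 at col 1 lands with bottom-row=4; cleared 0 line(s) (total 0); column heights now [0 6 6 5 1], max=6
Drop 4: S rot2 at col 1 lands with bottom-row=6; cleared 0 line(s) (total 0); column heights now [0 7 8 8 1], max=8
Drop 5: S rot0 at col 0 lands with bottom-row=7; cleared 0 line(s) (total 0); column heights now [8 9 9 8 1], max=9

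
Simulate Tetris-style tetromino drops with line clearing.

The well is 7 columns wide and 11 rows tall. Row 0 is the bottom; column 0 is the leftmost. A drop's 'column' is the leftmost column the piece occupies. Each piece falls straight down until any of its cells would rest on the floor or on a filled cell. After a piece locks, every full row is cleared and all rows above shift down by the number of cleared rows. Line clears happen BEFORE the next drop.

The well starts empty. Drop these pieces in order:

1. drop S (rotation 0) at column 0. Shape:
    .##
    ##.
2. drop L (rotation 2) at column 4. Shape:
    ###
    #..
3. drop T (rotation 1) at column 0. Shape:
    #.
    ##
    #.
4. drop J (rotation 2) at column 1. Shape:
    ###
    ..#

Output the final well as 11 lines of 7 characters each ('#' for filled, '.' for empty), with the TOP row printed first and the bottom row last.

Answer: .......
.......
.......
.......
.......
.......
.......
####...
##.#...
###.###
##..#..

Derivation:
Drop 1: S rot0 at col 0 lands with bottom-row=0; cleared 0 line(s) (total 0); column heights now [1 2 2 0 0 0 0], max=2
Drop 2: L rot2 at col 4 lands with bottom-row=0; cleared 0 line(s) (total 0); column heights now [1 2 2 0 2 2 2], max=2
Drop 3: T rot1 at col 0 lands with bottom-row=1; cleared 0 line(s) (total 0); column heights now [4 3 2 0 2 2 2], max=4
Drop 4: J rot2 at col 1 lands with bottom-row=2; cleared 0 line(s) (total 0); column heights now [4 4 4 4 2 2 2], max=4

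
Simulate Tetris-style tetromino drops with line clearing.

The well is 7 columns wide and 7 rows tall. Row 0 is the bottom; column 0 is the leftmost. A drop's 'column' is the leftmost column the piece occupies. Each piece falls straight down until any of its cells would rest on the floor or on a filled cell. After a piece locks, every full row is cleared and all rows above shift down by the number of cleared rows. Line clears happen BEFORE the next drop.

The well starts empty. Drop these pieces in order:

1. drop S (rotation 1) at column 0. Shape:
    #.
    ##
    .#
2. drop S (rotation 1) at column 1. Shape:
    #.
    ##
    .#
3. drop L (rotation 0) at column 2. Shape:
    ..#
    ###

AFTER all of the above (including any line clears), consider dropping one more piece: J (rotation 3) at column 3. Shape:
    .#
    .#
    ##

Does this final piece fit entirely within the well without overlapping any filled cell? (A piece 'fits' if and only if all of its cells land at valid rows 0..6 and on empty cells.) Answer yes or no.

Drop 1: S rot1 at col 0 lands with bottom-row=0; cleared 0 line(s) (total 0); column heights now [3 2 0 0 0 0 0], max=3
Drop 2: S rot1 at col 1 lands with bottom-row=1; cleared 0 line(s) (total 0); column heights now [3 4 3 0 0 0 0], max=4
Drop 3: L rot0 at col 2 lands with bottom-row=3; cleared 0 line(s) (total 0); column heights now [3 4 4 4 5 0 0], max=5
Test piece J rot3 at col 3 (width 2): heights before test = [3 4 4 4 5 0 0]; fits = False

Answer: no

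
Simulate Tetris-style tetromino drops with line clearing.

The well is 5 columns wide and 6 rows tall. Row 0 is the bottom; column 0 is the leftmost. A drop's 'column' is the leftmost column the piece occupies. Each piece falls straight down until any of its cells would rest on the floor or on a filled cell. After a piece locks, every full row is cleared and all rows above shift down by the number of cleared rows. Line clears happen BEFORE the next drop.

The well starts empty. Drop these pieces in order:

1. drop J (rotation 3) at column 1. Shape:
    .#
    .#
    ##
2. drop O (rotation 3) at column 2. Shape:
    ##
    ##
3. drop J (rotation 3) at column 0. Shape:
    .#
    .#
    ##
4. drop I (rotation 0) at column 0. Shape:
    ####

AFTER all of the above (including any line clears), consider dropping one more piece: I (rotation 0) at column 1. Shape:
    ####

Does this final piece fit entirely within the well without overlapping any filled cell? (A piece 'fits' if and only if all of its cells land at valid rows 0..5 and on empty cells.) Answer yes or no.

Drop 1: J rot3 at col 1 lands with bottom-row=0; cleared 0 line(s) (total 0); column heights now [0 1 3 0 0], max=3
Drop 2: O rot3 at col 2 lands with bottom-row=3; cleared 0 line(s) (total 0); column heights now [0 1 5 5 0], max=5
Drop 3: J rot3 at col 0 lands with bottom-row=1; cleared 0 line(s) (total 0); column heights now [2 4 5 5 0], max=5
Drop 4: I rot0 at col 0 lands with bottom-row=5; cleared 0 line(s) (total 0); column heights now [6 6 6 6 0], max=6
Test piece I rot0 at col 1 (width 4): heights before test = [6 6 6 6 0]; fits = False

Answer: no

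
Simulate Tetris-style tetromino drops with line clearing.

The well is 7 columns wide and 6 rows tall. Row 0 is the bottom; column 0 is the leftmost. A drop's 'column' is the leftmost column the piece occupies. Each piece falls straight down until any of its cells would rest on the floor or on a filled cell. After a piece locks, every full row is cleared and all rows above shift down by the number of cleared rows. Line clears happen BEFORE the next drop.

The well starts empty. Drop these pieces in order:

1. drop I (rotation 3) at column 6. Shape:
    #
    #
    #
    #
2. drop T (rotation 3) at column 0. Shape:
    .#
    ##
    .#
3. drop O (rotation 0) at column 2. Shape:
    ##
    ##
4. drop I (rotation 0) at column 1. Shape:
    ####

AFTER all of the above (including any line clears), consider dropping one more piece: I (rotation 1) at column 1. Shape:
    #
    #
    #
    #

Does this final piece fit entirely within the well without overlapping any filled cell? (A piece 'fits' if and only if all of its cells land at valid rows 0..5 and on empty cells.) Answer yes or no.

Answer: no

Derivation:
Drop 1: I rot3 at col 6 lands with bottom-row=0; cleared 0 line(s) (total 0); column heights now [0 0 0 0 0 0 4], max=4
Drop 2: T rot3 at col 0 lands with bottom-row=0; cleared 0 line(s) (total 0); column heights now [2 3 0 0 0 0 4], max=4
Drop 3: O rot0 at col 2 lands with bottom-row=0; cleared 0 line(s) (total 0); column heights now [2 3 2 2 0 0 4], max=4
Drop 4: I rot0 at col 1 lands with bottom-row=3; cleared 0 line(s) (total 0); column heights now [2 4 4 4 4 0 4], max=4
Test piece I rot1 at col 1 (width 1): heights before test = [2 4 4 4 4 0 4]; fits = False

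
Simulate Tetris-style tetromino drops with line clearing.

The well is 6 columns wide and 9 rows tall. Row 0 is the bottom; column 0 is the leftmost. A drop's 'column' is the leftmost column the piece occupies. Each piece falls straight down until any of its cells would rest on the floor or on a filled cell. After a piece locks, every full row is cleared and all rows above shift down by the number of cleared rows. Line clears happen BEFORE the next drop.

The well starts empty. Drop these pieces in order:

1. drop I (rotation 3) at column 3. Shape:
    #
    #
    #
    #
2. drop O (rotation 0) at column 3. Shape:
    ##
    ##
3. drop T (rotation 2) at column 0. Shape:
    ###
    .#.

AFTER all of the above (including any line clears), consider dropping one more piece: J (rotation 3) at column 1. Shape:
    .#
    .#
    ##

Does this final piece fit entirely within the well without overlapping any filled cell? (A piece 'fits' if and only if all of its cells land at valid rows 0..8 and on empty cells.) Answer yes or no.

Answer: yes

Derivation:
Drop 1: I rot3 at col 3 lands with bottom-row=0; cleared 0 line(s) (total 0); column heights now [0 0 0 4 0 0], max=4
Drop 2: O rot0 at col 3 lands with bottom-row=4; cleared 0 line(s) (total 0); column heights now [0 0 0 6 6 0], max=6
Drop 3: T rot2 at col 0 lands with bottom-row=0; cleared 0 line(s) (total 0); column heights now [2 2 2 6 6 0], max=6
Test piece J rot3 at col 1 (width 2): heights before test = [2 2 2 6 6 0]; fits = True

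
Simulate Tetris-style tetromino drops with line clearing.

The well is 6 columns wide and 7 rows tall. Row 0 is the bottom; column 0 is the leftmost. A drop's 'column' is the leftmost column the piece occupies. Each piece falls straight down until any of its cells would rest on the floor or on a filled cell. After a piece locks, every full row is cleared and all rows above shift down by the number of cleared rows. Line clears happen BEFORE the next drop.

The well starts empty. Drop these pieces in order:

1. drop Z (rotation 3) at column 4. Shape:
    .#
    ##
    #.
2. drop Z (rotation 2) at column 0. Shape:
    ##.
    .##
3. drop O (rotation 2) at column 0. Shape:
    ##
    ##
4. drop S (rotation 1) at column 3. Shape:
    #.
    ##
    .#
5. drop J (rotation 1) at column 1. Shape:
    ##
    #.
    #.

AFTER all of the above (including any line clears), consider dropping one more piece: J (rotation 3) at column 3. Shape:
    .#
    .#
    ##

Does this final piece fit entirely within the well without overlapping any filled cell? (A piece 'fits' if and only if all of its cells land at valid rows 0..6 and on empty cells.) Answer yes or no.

Drop 1: Z rot3 at col 4 lands with bottom-row=0; cleared 0 line(s) (total 0); column heights now [0 0 0 0 2 3], max=3
Drop 2: Z rot2 at col 0 lands with bottom-row=0; cleared 0 line(s) (total 0); column heights now [2 2 1 0 2 3], max=3
Drop 3: O rot2 at col 0 lands with bottom-row=2; cleared 0 line(s) (total 0); column heights now [4 4 1 0 2 3], max=4
Drop 4: S rot1 at col 3 lands with bottom-row=2; cleared 0 line(s) (total 0); column heights now [4 4 1 5 4 3], max=5
Drop 5: J rot1 at col 1 lands with bottom-row=4; cleared 0 line(s) (total 0); column heights now [4 7 7 5 4 3], max=7
Test piece J rot3 at col 3 (width 2): heights before test = [4 7 7 5 4 3]; fits = False

Answer: no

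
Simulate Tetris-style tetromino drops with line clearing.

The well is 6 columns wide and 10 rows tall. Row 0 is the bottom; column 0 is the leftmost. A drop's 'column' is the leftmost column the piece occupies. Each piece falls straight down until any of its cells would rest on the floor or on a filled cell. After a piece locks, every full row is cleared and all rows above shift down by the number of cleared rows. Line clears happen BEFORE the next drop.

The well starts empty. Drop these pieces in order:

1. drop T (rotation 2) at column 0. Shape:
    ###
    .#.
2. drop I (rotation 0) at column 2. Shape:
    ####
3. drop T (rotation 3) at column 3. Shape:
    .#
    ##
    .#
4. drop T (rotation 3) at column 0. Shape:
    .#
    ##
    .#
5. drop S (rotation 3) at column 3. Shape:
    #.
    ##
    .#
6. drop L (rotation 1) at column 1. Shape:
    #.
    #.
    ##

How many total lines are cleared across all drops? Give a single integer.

Answer: 0

Derivation:
Drop 1: T rot2 at col 0 lands with bottom-row=0; cleared 0 line(s) (total 0); column heights now [2 2 2 0 0 0], max=2
Drop 2: I rot0 at col 2 lands with bottom-row=2; cleared 0 line(s) (total 0); column heights now [2 2 3 3 3 3], max=3
Drop 3: T rot3 at col 3 lands with bottom-row=3; cleared 0 line(s) (total 0); column heights now [2 2 3 5 6 3], max=6
Drop 4: T rot3 at col 0 lands with bottom-row=2; cleared 0 line(s) (total 0); column heights now [4 5 3 5 6 3], max=6
Drop 5: S rot3 at col 3 lands with bottom-row=6; cleared 0 line(s) (total 0); column heights now [4 5 3 9 8 3], max=9
Drop 6: L rot1 at col 1 lands with bottom-row=5; cleared 0 line(s) (total 0); column heights now [4 8 6 9 8 3], max=9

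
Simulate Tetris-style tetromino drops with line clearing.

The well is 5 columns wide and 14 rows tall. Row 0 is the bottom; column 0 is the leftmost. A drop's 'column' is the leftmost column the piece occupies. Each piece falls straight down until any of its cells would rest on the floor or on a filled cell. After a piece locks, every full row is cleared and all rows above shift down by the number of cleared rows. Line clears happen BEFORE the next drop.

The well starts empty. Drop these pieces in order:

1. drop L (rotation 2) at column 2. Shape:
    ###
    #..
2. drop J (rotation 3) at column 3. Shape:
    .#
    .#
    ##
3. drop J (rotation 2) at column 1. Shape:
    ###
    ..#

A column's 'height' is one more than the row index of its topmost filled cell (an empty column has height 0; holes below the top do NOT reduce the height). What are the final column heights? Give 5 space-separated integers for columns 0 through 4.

Drop 1: L rot2 at col 2 lands with bottom-row=0; cleared 0 line(s) (total 0); column heights now [0 0 2 2 2], max=2
Drop 2: J rot3 at col 3 lands with bottom-row=2; cleared 0 line(s) (total 0); column heights now [0 0 2 3 5], max=5
Drop 3: J rot2 at col 1 lands with bottom-row=3; cleared 0 line(s) (total 0); column heights now [0 5 5 5 5], max=5

Answer: 0 5 5 5 5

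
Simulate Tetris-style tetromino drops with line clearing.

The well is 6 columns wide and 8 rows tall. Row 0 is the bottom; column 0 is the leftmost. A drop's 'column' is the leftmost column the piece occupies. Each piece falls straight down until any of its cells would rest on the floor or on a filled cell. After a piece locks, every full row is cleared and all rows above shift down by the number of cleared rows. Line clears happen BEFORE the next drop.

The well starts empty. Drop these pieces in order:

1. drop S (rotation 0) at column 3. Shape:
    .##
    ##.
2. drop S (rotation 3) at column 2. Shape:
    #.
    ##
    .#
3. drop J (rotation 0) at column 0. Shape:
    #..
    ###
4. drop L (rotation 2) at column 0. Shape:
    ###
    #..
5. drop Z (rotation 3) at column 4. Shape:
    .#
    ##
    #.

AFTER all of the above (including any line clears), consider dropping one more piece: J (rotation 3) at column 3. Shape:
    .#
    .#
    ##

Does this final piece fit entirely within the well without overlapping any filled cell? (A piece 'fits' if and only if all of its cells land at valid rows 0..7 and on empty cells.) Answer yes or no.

Answer: yes

Derivation:
Drop 1: S rot0 at col 3 lands with bottom-row=0; cleared 0 line(s) (total 0); column heights now [0 0 0 1 2 2], max=2
Drop 2: S rot3 at col 2 lands with bottom-row=1; cleared 0 line(s) (total 0); column heights now [0 0 4 3 2 2], max=4
Drop 3: J rot0 at col 0 lands with bottom-row=4; cleared 0 line(s) (total 0); column heights now [6 5 5 3 2 2], max=6
Drop 4: L rot2 at col 0 lands with bottom-row=6; cleared 0 line(s) (total 0); column heights now [8 8 8 3 2 2], max=8
Drop 5: Z rot3 at col 4 lands with bottom-row=2; cleared 0 line(s) (total 0); column heights now [8 8 8 3 4 5], max=8
Test piece J rot3 at col 3 (width 2): heights before test = [8 8 8 3 4 5]; fits = True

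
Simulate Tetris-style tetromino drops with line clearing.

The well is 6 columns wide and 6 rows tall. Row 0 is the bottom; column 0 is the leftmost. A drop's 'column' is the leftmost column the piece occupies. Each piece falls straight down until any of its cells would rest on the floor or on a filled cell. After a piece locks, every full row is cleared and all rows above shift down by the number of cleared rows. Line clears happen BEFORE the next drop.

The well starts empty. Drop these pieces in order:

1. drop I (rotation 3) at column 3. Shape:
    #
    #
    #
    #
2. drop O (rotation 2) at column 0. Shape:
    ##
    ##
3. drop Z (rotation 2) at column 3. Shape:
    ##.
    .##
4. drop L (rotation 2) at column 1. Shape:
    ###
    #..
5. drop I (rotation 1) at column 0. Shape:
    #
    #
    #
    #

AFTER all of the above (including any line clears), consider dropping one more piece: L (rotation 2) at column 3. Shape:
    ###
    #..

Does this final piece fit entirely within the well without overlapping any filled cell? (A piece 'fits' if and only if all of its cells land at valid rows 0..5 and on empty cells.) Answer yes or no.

Drop 1: I rot3 at col 3 lands with bottom-row=0; cleared 0 line(s) (total 0); column heights now [0 0 0 4 0 0], max=4
Drop 2: O rot2 at col 0 lands with bottom-row=0; cleared 0 line(s) (total 0); column heights now [2 2 0 4 0 0], max=4
Drop 3: Z rot2 at col 3 lands with bottom-row=3; cleared 0 line(s) (total 0); column heights now [2 2 0 5 5 4], max=5
Drop 4: L rot2 at col 1 lands with bottom-row=4; cleared 0 line(s) (total 0); column heights now [2 6 6 6 5 4], max=6
Drop 5: I rot1 at col 0 lands with bottom-row=2; cleared 0 line(s) (total 0); column heights now [6 6 6 6 5 4], max=6
Test piece L rot2 at col 3 (width 3): heights before test = [6 6 6 6 5 4]; fits = False

Answer: no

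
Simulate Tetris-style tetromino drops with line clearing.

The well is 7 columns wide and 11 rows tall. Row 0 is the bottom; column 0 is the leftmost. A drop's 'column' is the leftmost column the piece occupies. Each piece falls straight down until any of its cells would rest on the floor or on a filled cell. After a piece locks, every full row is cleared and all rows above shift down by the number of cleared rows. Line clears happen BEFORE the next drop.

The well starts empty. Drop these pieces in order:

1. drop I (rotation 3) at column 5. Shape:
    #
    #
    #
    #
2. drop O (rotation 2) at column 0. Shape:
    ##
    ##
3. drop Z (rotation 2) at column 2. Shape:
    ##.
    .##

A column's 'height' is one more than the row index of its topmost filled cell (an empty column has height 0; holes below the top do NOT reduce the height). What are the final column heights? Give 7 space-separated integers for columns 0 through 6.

Answer: 2 2 2 2 1 4 0

Derivation:
Drop 1: I rot3 at col 5 lands with bottom-row=0; cleared 0 line(s) (total 0); column heights now [0 0 0 0 0 4 0], max=4
Drop 2: O rot2 at col 0 lands with bottom-row=0; cleared 0 line(s) (total 0); column heights now [2 2 0 0 0 4 0], max=4
Drop 3: Z rot2 at col 2 lands with bottom-row=0; cleared 0 line(s) (total 0); column heights now [2 2 2 2 1 4 0], max=4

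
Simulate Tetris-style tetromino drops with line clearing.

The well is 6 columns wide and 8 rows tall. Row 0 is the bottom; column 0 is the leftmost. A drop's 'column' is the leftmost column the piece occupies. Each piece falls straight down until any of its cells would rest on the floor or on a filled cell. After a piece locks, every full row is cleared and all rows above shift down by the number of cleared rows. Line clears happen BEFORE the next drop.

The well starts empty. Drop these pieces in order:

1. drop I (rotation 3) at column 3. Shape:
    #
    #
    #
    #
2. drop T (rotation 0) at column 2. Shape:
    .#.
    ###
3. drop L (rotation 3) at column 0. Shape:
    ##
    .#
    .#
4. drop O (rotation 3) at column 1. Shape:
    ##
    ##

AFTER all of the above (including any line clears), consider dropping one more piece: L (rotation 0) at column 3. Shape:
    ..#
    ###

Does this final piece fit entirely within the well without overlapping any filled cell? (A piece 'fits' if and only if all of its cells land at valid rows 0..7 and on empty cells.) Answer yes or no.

Answer: yes

Derivation:
Drop 1: I rot3 at col 3 lands with bottom-row=0; cleared 0 line(s) (total 0); column heights now [0 0 0 4 0 0], max=4
Drop 2: T rot0 at col 2 lands with bottom-row=4; cleared 0 line(s) (total 0); column heights now [0 0 5 6 5 0], max=6
Drop 3: L rot3 at col 0 lands with bottom-row=0; cleared 0 line(s) (total 0); column heights now [3 3 5 6 5 0], max=6
Drop 4: O rot3 at col 1 lands with bottom-row=5; cleared 0 line(s) (total 0); column heights now [3 7 7 6 5 0], max=7
Test piece L rot0 at col 3 (width 3): heights before test = [3 7 7 6 5 0]; fits = True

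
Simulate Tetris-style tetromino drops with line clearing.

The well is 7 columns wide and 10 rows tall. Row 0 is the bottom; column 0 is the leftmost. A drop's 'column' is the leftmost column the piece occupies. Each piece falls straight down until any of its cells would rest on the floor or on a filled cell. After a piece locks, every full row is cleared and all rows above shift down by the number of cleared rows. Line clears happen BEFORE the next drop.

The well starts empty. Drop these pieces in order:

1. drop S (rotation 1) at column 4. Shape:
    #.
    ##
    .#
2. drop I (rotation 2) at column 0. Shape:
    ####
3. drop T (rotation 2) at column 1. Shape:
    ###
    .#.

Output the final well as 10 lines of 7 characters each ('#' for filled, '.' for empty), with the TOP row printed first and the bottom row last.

Drop 1: S rot1 at col 4 lands with bottom-row=0; cleared 0 line(s) (total 0); column heights now [0 0 0 0 3 2 0], max=3
Drop 2: I rot2 at col 0 lands with bottom-row=0; cleared 0 line(s) (total 0); column heights now [1 1 1 1 3 2 0], max=3
Drop 3: T rot2 at col 1 lands with bottom-row=1; cleared 0 line(s) (total 0); column heights now [1 3 3 3 3 2 0], max=3

Answer: .......
.......
.......
.......
.......
.......
.......
.####..
..#.##.
####.#.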